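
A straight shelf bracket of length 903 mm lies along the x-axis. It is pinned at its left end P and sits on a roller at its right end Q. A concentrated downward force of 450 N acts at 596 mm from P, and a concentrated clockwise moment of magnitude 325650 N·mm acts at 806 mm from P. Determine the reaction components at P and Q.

ΣM about P: Q_y·903 − 450·596 − 325650 = 0 → Q_y = 593850/903 = 657.641 ≈ 657.6 N.
ΣF_y = 0: P_y + 657.641 − 450 = 0 → P_y = -207.6 N.
ΣF_x = 0: no horizontal applied forces, so P_x = 0.

P_x = 0, P_y = -207.6 N, Q_y = 657.6 N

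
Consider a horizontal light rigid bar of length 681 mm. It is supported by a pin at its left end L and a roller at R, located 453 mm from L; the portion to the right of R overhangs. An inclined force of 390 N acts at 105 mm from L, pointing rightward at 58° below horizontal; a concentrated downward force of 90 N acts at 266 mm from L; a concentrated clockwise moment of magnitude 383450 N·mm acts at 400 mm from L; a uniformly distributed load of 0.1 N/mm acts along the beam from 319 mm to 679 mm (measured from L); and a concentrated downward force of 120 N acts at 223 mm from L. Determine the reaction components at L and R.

Resultant of the distributed load: 0.1 × 360 = 36 N at 499 mm from L.
Moments about L: R_y·453 − 390·sin58°·105 − 90·266 − 383450 − (0.1·360)·499 − 120·223 = 0 → R_y = 486842/453 = 1074.71 ≈ 1075 N.
ΣF_y = 0: L_y + 1074.71 − 390·sin58° − 90 − 0.1·360 − 120 = 0 → L_y = -498.0 N.
ΣF_x = 0: L_x + 390·cos58° = 0 → L_x = -206.7 N.

L_x = -206.7 N, L_y = -498.0 N, R_y = 1075 N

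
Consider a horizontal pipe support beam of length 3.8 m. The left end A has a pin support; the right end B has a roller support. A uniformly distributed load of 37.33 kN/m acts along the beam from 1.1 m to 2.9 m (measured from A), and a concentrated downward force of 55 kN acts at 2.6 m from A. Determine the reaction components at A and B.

A_x = 0, A_y = 49.20 kN, B_y = 73.00 kN

Resultant of the distributed load: 37.33 × 1.8 = 67.194 kN at 2 m from A.
ΣM about A: B_y·3.8 − (37.33·1.8)·2 − 55·2.6 = 0 → B_y = 277.388/3.8 = 72.9968 ≈ 73.00 kN.
ΣF_y = 0: A_y + 72.9968 − 37.33·1.8 − 55 = 0 → A_y = 49.20 kN.
ΣF_x = 0: no horizontal applied forces, so A_x = 0.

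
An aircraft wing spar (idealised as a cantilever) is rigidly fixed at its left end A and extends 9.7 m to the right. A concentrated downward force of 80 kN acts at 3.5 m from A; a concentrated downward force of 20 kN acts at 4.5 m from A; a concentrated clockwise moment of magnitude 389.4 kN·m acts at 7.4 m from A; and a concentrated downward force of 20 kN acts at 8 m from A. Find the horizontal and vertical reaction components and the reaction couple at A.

A_x = 0, A_y = 120.0 kN, M_A = 919.4 kN·m

ΣF_x = 0: A_x = 0.
ΣF_y = 0: A_y − 80 − 20 − 20 = 0 → A_y = 120.0 kN.
ΣM about A: M_A − 80·3.5 − 20·4.5 − 389.4 − 20·8 = 0 → M_A = 919.4 kN·m.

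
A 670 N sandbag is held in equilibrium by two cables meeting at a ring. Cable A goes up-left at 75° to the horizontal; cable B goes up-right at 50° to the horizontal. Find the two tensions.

T_A = 525.7 N, T_B = 211.7 N

ΣF_x = 0: −T_A·cos75° + T_B·cos50° = 0 → T_B = 0.402651·T_A.
ΣF_y = 0: T_A·sin75° + T_B·sin50° = 670.
Substitute: T_A·(0.965926 + 0.402651·0.766044) = 670 → T_A = 525.748 ≈ 525.7 N.
Then T_B = 0.402651 × 525.748 = 211.7 N.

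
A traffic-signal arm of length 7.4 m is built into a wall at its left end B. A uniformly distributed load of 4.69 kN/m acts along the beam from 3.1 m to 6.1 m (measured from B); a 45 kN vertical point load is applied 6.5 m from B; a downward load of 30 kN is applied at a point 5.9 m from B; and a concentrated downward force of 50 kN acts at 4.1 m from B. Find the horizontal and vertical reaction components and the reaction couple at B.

Resultant of the distributed load: 4.69 × 3 = 14.07 kN at 4.6 m from B.
ΣF_x = 0: B_x = 0.
ΣF_y = 0: B_y − 4.69·3 − 45 − 30 − 50 = 0 → B_y = 139.1 kN.
ΣM about B: M_B − (4.69·3)·4.6 − 45·6.5 − 30·5.9 − 50·4.1 = 0 → M_B = 739.2 kN·m.

B_x = 0, B_y = 139.1 kN, M_B = 739.2 kN·m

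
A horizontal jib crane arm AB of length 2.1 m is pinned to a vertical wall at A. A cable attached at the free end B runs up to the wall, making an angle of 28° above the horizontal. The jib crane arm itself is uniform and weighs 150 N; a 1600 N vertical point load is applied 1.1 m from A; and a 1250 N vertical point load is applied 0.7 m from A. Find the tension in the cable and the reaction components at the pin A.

T = 2832 N, A_x = 2501 N, A_y = 1670 N

ΣM about A: T·sin28°·2.1 − 150·1.05 − 1600·1.1 − 1250·0.7 = 0 → T = 2792.5/(2.1·0.469472) = 2832.46 ≈ 2832 N.
ΣF_x = 0: A_x − T·cos28° = 0 → A_x = 2832.46 × 0.882948 = 2501 N.
ΣF_y = 0: A_y + T·sin28° − 150 − 1600 − 1250 = 0 → A_y = 3000 − 2832.46 × 0.469472 = 1670 N.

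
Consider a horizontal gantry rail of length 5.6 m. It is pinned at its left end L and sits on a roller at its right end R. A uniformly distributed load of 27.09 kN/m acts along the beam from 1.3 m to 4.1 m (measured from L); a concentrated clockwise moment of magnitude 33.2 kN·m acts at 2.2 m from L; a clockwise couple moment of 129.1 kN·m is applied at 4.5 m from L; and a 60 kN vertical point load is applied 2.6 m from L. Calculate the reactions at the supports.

Resultant of the distributed load: 27.09 × 2.8 = 75.852 kN at 2.7 m from L.
Taking moments about L: R_y·5.6 − (27.09·2.8)·2.7 − 33.2 − 129.1 − 60·2.6 = 0 → R_y = 523.1004/5.6 = 93.4108 ≈ 93.41 kN.
ΣF_y = 0: L_y + 93.4108 − 27.09·2.8 − 60 = 0 → L_y = 42.44 kN.
ΣF_x = 0: no horizontal applied forces, so L_x = 0.

L_x = 0, L_y = 42.44 kN, R_y = 93.41 kN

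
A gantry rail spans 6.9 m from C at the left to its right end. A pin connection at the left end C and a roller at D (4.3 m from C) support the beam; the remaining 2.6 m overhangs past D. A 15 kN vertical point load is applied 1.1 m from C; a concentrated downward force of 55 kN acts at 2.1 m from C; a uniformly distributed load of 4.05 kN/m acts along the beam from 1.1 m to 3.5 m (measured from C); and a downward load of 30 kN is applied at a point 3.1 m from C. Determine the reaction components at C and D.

C_x = 0, C_y = 52.20 kN, D_y = 57.52 kN

Resultant of the distributed load: 4.05 × 2.4 = 9.72 kN at 2.3 m from C.
Taking moments about C: D_y·4.3 − 15·1.1 − 55·2.1 − (4.05·2.4)·2.3 − 30·3.1 = 0 → D_y = 247.356/4.3 = 57.5247 ≈ 57.52 kN.
ΣF_y = 0: C_y + 57.5247 − 15 − 55 − 4.05·2.4 − 30 = 0 → C_y = 52.20 kN.
ΣF_x = 0: no horizontal applied forces, so C_x = 0.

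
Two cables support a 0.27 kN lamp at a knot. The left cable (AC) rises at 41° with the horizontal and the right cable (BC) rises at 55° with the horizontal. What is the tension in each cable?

ΣF_x = 0: −T_AC·cos41° + T_BC·cos55° = 0 → T_BC = 1.3158·T_AC.
ΣF_y = 0: T_AC·sin41° + T_BC·sin55° = 0.27.
Substitute: T_AC·(0.656059 + 1.3158·0.819152) = 0.27 → T_AC = 0.155718 ≈ 0.1557 kN.
Then T_BC = 1.3158 × 0.155718 = 0.2049 kN.

T_AC = 0.1557 kN, T_BC = 0.2049 kN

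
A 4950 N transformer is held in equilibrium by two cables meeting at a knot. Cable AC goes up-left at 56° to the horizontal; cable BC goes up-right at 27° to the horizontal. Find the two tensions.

T_AC = 4444 N, T_BC = 2789 N

ΣF_x = 0: −T_AC·cos56° + T_BC·cos27° = 0 → T_BC = 0.627597·T_AC.
ΣF_y = 0: T_AC·sin56° + T_BC·sin27° = 4950.
Substitute: T_AC·(0.829038 + 0.627597·0.45399) = 4950 → T_AC = 4443.6 ≈ 4444 N.
Then T_BC = 0.627597 × 4443.6 = 2789 N.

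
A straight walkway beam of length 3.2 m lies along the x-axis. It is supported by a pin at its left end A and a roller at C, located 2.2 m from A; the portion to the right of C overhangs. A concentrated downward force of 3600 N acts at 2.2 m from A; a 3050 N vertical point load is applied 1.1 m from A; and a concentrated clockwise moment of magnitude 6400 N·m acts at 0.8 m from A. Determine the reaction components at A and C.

A_x = 0, A_y = -1384 N, C_y = 8034 N

Taking moments about A: C_y·2.2 − 3600·2.2 − 3050·1.1 − 6400 = 0 → C_y = 17675/2.2 = 8034.09 ≈ 8034 N.
ΣF_y = 0: A_y + 8034.09 − 3600 − 3050 = 0 → A_y = -1384 N.
ΣF_x = 0: no horizontal applied forces, so A_x = 0.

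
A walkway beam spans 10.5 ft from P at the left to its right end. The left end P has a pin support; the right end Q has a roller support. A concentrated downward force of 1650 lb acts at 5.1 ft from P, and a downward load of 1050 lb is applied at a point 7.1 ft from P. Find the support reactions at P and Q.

Moments about P: Q_y·10.5 − 1650·5.1 − 1050·7.1 = 0 → Q_y = 15870/10.5 = 1511.43 ≈ 1511 lb.
ΣF_y = 0: P_y + 1511.43 − 1650 − 1050 = 0 → P_y = 1189 lb.
ΣF_x = 0: no horizontal applied forces, so P_x = 0.

P_x = 0, P_y = 1189 lb, Q_y = 1511 lb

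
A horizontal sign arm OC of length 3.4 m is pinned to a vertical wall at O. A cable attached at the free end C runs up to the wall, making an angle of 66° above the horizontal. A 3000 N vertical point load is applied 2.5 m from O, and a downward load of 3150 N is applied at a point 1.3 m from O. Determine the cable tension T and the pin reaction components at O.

T = 3733 N, O_x = 1518 N, O_y = 2740 N

ΣM about O: T·sin66°·3.4 − 3000·2.5 − 3150·1.3 = 0 → T = 11595/(3.4·0.913545) = 3733.03 ≈ 3733 N.
ΣF_x = 0: O_x − T·cos66° = 0 → O_x = 3733.03 × 0.406737 = 1518 N.
ΣF_y = 0: O_y + T·sin66° − 3000 − 3150 = 0 → O_y = 6150 − 3733.03 × 0.913545 = 2740 N.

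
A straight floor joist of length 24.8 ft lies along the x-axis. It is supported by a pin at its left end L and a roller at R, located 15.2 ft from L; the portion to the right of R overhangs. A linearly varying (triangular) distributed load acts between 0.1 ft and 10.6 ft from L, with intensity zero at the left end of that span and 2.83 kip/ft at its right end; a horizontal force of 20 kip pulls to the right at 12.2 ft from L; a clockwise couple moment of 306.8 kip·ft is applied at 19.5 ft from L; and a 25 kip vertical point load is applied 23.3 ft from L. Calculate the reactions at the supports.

Resultant of the triangular load: ½ × 2.83 × 10.5 = 14.8575 kip, acting at 7.1 ft from L (one-third of the span from the peak).
Taking moments about L: R_y·15.2 − (½·2.83·10.5)·7.1 − 306.8 − 25·23.3 = 0 → R_y = 994.78825/15.2 = 65.4466 ≈ 65.45 kip.
ΣF_y = 0: L_y + 65.4466 − ½·2.83·10.5 − 25 = 0 → L_y = -25.59 kip.
ΣF_x = 0: L_x + 20 = 0 → L_x = -20.00 kip.

L_x = -20.00 kip, L_y = -25.59 kip, R_y = 65.45 kip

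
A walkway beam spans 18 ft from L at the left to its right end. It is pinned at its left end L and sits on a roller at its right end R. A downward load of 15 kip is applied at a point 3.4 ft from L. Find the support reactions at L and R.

ΣM about L: R_y·18 − 15·3.4 = 0 → R_y = 51/18 = 2.83333 ≈ 2.833 kip.
ΣF_y = 0: L_y + 2.83333 − 15 = 0 → L_y = 12.17 kip.
ΣF_x = 0: no horizontal applied forces, so L_x = 0.

L_x = 0, L_y = 12.17 kip, R_y = 2.833 kip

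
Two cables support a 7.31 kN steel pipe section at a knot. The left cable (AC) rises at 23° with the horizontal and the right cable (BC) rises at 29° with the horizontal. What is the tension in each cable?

ΣF_x = 0: −T_AC·cos23° + T_BC·cos29° = 0 → T_BC = 1.05246·T_AC.
ΣF_y = 0: T_AC·sin23° + T_BC·sin29° = 7.31.
Substitute: T_AC·(0.390731 + 1.05246·0.48481) = 7.31 → T_AC = 8.11344 ≈ 8.113 kN.
Then T_BC = 1.05246 × 8.11344 = 8.539 kN.

T_AC = 8.113 kN, T_BC = 8.539 kN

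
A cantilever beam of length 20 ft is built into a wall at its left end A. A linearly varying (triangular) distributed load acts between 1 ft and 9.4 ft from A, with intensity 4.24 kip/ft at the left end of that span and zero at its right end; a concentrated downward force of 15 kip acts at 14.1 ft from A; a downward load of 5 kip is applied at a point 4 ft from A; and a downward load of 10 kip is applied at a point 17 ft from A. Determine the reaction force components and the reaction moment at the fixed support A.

Resultant of the triangular load: ½ × 4.24 × 8.4 = 17.808 kip, acting at 3.8 ft from A (one-third of the span from the peak).
ΣF_x = 0: A_x = 0.
ΣF_y = 0: A_y − ½·4.24·8.4 − 15 − 5 − 10 = 0 → A_y = 47.81 kip.
ΣM about A: M_A − (½·4.24·8.4)·3.8 − 15·14.1 − 5·4 − 10·17 = 0 → M_A = 469.2 kip·ft.

A_x = 0, A_y = 47.81 kip, M_A = 469.2 kip·ft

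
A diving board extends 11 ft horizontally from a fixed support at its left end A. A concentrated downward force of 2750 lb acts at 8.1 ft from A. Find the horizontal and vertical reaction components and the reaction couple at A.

A_x = 0, A_y = 2750 lb, M_A = 22280 lb·ft

ΣF_x = 0: A_x = 0.
ΣF_y = 0: A_y − 2750 = 0 → A_y = 2750 lb.
ΣM about A: M_A − 2750·8.1 = 0 → M_A = 22280 lb·ft.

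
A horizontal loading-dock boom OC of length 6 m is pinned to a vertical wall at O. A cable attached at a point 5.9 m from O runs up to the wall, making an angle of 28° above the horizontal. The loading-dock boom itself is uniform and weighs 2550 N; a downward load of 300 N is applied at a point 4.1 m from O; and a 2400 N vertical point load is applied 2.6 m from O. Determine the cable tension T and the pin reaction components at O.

ΣM about O: T·sin28°·5.9 − 2550·3 − 300·4.1 − 2400·2.6 = 0 → T = 15120/(5.9·0.469472) = 5458.71 ≈ 5459 N.
ΣF_x = 0: O_x − T·cos28° = 0 → O_x = 5458.71 × 0.882948 = 4820 N.
ΣF_y = 0: O_y + T·sin28° − 2550 − 300 − 2400 = 0 → O_y = 5250 − 5458.71 × 0.469472 = 2687 N.

T = 5459 N, O_x = 4820 N, O_y = 2687 N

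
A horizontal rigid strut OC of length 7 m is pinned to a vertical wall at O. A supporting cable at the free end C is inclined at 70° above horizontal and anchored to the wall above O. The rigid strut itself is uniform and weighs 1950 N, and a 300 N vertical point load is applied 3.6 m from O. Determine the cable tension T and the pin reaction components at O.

ΣM about O: T·sin70°·7 − 1950·3.5 − 300·3.6 = 0 → T = 7905/(7·0.939693) = 1201.76 ≈ 1202 N.
ΣF_x = 0: O_x − T·cos70° = 0 → O_x = 1201.76 × 0.34202 = 411.0 N.
ΣF_y = 0: O_y + T·sin70° − 1950 − 300 = 0 → O_y = 2250 − 1201.76 × 0.939693 = 1121 N.

T = 1202 N, O_x = 411.0 N, O_y = 1121 N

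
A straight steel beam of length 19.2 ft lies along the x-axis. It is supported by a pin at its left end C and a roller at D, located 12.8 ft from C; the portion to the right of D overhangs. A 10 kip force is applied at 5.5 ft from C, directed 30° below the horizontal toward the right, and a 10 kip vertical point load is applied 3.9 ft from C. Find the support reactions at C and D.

C_x = -8.660 kip, C_y = 9.805 kip, D_y = 5.195 kip

Taking moments about C: D_y·12.8 − 10·sin30°·5.5 − 10·3.9 = 0 → D_y = 66.5/12.8 = 5.19531 ≈ 5.195 kip.
ΣF_y = 0: C_y + 5.19531 − 10·sin30° − 10 = 0 → C_y = 9.805 kip.
ΣF_x = 0: C_x + 10·cos30° = 0 → C_x = -8.660 kip.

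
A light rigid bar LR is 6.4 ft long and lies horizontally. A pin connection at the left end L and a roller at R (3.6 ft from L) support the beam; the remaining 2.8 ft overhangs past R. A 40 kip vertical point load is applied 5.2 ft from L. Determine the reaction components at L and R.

L_x = 0, L_y = -17.78 kip, R_y = 57.78 kip

Moments about L: R_y·3.6 − 40·5.2 = 0 → R_y = 208/3.6 = 57.7778 ≈ 57.78 kip.
ΣF_y = 0: L_y + 57.7778 − 40 = 0 → L_y = -17.78 kip.
ΣF_x = 0: no horizontal applied forces, so L_x = 0.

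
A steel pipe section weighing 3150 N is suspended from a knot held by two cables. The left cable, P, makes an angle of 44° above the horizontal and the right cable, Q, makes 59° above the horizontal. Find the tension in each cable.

ΣF_x = 0: −T_P·cos44° + T_Q·cos59° = 0 → T_Q = 1.39667·T_P.
ΣF_y = 0: T_P·sin44° + T_Q·sin59° = 3150.
Substitute: T_P·(0.694658 + 1.39667·0.857167) = 3150 → T_P = 1665.05 ≈ 1665 N.
Then T_Q = 1.39667 × 1665.05 = 2326 N.

T_P = 1665 N, T_Q = 2326 N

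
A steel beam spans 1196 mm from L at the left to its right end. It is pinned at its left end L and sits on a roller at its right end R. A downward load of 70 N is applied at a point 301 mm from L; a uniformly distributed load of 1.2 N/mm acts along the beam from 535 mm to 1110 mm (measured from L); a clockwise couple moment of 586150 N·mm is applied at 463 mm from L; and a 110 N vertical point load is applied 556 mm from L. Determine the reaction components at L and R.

L_x = 0, L_y = -163.4 N, R_y = 1033 N

Resultant of the distributed load: 1.2 × 575 = 690 N at 822.5 mm from L.
Taking moments about L: R_y·1196 − 70·301 − (1.2·575)·822.5 − 586150 − 110·556 = 0 → R_y = 1235905/1196 = 1033.37 ≈ 1033 N.
ΣF_y = 0: L_y + 1033.37 − 70 − 1.2·575 − 110 = 0 → L_y = -163.4 N.
ΣF_x = 0: no horizontal applied forces, so L_x = 0.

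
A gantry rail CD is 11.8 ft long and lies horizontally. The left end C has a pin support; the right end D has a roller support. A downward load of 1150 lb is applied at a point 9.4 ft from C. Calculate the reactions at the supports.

C_x = 0, C_y = 233.9 lb, D_y = 916.1 lb

ΣM about C: D_y·11.8 − 1150·9.4 = 0 → D_y = 10810/11.8 = 916.102 ≈ 916.1 lb.
ΣF_y = 0: C_y + 916.102 − 1150 = 0 → C_y = 233.9 lb.
ΣF_x = 0: no horizontal applied forces, so C_x = 0.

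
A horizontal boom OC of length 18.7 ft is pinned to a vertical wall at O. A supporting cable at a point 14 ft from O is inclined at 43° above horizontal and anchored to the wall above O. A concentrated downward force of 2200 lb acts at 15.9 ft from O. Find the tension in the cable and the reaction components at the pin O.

ΣM about O: T·sin43°·14 − 2200·15.9 = 0 → T = 34980/(14·0.681998) = 3663.61 ≈ 3664 lb.
ΣF_x = 0: O_x − T·cos43° = 0 → O_x = 3663.61 × 0.731354 = 2679 lb.
ΣF_y = 0: O_y + T·sin43° − 2200 = 0 → O_y = 2200 − 3663.61 × 0.681998 = -298.6 lb.

T = 3664 lb, O_x = 2679 lb, O_y = -298.6 lb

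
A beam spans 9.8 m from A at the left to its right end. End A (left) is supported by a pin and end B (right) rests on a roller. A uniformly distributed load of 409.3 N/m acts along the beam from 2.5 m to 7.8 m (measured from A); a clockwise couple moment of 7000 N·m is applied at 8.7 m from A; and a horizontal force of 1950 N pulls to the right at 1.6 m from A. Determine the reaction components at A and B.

A_x = -1950 N, A_y = 315.0 N, B_y = 1854 N

Resultant of the distributed load: 409.3 × 5.3 = 2169.29 N at 5.15 m from A.
ΣM about A: B_y·9.8 − (409.3·5.3)·5.15 − 7000 = 0 → B_y = 18171.8435/9.8 = 1854.27 ≈ 1854 N.
ΣF_y = 0: A_y + 1854.27 − 409.3·5.3 = 0 → A_y = 315.0 N.
ΣF_x = 0: A_x + 1950 = 0 → A_x = -1950 N.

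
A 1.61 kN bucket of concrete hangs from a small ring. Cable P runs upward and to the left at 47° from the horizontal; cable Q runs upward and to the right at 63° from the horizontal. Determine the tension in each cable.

T_P = 0.7778 kN, T_Q = 1.168 kN

ΣF_x = 0: −T_P·cos47° + T_Q·cos63° = 0 → T_Q = 1.50223·T_P.
ΣF_y = 0: T_P·sin47° + T_Q·sin63° = 1.61.
Substitute: T_P·(0.731354 + 1.50223·0.891007) = 1.61 → T_P = 0.777834 ≈ 0.7778 kN.
Then T_Q = 1.50223 × 0.777834 = 1.168 kN.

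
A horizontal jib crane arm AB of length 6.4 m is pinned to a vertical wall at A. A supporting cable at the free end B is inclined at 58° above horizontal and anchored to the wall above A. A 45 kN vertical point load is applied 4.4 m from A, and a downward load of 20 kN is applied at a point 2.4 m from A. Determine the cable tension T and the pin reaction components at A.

ΣM about A: T·sin58°·6.4 − 45·4.4 − 20·2.4 = 0 → T = 246/(6.4·0.848048) = 45.3247 ≈ 45.32 kN.
ΣF_x = 0: A_x − T·cos58° = 0 → A_x = 45.3247 × 0.529919 = 24.02 kN.
ΣF_y = 0: A_y + T·sin58° − 45 − 20 = 0 → A_y = 65 − 45.3247 × 0.848048 = 26.56 kN.

T = 45.32 kN, A_x = 24.02 kN, A_y = 26.56 kN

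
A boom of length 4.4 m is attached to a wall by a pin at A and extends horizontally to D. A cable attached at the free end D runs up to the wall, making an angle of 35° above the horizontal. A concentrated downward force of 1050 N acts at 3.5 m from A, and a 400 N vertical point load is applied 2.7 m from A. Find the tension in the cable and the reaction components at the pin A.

T = 1884 N, A_x = 1543 N, A_y = 369.3 N

ΣM about A: T·sin35°·4.4 − 1050·3.5 − 400·2.7 = 0 → T = 4755/(4.4·0.573576) = 1884.11 ≈ 1884 N.
ΣF_x = 0: A_x − T·cos35° = 0 → A_x = 1884.11 × 0.819152 = 1543 N.
ΣF_y = 0: A_y + T·sin35° − 1050 − 400 = 0 → A_y = 1450 − 1884.11 × 0.573576 = 369.3 N.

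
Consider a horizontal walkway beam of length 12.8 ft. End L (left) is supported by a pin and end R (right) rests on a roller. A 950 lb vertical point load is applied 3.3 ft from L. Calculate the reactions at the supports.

L_x = 0, L_y = 705.1 lb, R_y = 244.9 lb

Taking moments about L: R_y·12.8 − 950·3.3 = 0 → R_y = 3135/12.8 = 244.922 ≈ 244.9 lb.
ΣF_y = 0: L_y + 244.922 − 950 = 0 → L_y = 705.1 lb.
ΣF_x = 0: no horizontal applied forces, so L_x = 0.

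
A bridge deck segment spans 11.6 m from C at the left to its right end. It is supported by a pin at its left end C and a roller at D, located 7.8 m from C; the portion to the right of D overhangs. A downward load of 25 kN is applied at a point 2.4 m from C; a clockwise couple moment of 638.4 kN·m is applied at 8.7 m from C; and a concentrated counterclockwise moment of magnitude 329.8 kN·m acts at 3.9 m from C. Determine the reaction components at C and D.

ΣM about C: D_y·7.8 − 25·2.4 − 638.4 + 329.8 = 0 → D_y = 368.6/7.8 = 47.2564 ≈ 47.26 kN.
ΣF_y = 0: C_y + 47.2564 − 25 = 0 → C_y = -22.26 kN.
ΣF_x = 0: no horizontal applied forces, so C_x = 0.

C_x = 0, C_y = -22.26 kN, D_y = 47.26 kN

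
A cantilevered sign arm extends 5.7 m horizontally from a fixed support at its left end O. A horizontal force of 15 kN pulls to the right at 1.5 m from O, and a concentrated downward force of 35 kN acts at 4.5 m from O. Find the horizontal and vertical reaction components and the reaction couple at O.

O_x = -15.00 kN, O_y = 35.00 kN, M_O = 157.5 kN·m

ΣF_x = 0: O_x + 15 = 0 → O_x = -15.00 kN.
ΣF_y = 0: O_y − 35 = 0 → O_y = 35.00 kN.
ΣM about O: M_O − 35·4.5 = 0 → M_O = 157.5 kN·m.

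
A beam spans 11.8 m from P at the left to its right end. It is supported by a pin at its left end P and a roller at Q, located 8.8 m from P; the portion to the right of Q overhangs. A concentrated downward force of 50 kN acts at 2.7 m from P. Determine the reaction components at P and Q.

P_x = 0, P_y = 34.66 kN, Q_y = 15.34 kN

Moments about P: Q_y·8.8 − 50·2.7 = 0 → Q_y = 135/8.8 = 15.3409 ≈ 15.34 kN.
ΣF_y = 0: P_y + 15.3409 − 50 = 0 → P_y = 34.66 kN.
ΣF_x = 0: no horizontal applied forces, so P_x = 0.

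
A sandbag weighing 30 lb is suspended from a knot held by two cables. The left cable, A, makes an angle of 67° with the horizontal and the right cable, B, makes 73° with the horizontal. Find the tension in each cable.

T_A = 13.65 lb, T_B = 18.24 lb

ΣF_x = 0: −T_A·cos67° + T_B·cos73° = 0 → T_B = 1.33642·T_A.
ΣF_y = 0: T_A·sin67° + T_B·sin73° = 30.
Substitute: T_A·(0.920505 + 1.33642·0.956305) = 30 → T_A = 13.6455 ≈ 13.65 lb.
Then T_B = 1.33642 × 13.6455 = 18.24 lb.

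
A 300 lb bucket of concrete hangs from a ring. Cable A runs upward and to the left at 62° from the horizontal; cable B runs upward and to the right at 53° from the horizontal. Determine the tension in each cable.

T_A = 199.2 lb, T_B = 155.4 lb

ΣF_x = 0: −T_A·cos62° + T_B·cos53° = 0 → T_B = 0.780093·T_A.
ΣF_y = 0: T_A·sin62° + T_B·sin53° = 300.
Substitute: T_A·(0.882948 + 0.780093·0.798636) = 300 → T_A = 199.209 ≈ 199.2 lb.
Then T_B = 0.780093 × 199.209 = 155.4 lb.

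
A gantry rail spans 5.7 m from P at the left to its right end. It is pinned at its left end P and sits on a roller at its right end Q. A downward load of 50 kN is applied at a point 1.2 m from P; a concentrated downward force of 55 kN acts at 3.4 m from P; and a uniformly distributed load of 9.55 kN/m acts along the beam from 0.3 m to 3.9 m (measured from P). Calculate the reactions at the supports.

P_x = 0, P_y = 83.38 kN, Q_y = 56.00 kN

Resultant of the distributed load: 9.55 × 3.6 = 34.38 kN at 2.1 m from P.
Moments about P: Q_y·5.7 − 50·1.2 − 55·3.4 − (9.55·3.6)·2.1 = 0 → Q_y = 319.198/5.7 = 55.9996 ≈ 56.00 kN.
ΣF_y = 0: P_y + 55.9996 − 50 − 55 − 9.55·3.6 = 0 → P_y = 83.38 kN.
ΣF_x = 0: no horizontal applied forces, so P_x = 0.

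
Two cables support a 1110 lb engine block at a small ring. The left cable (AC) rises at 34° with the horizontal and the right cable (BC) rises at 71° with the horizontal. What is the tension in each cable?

T_AC = 374.1 lb, T_BC = 952.7 lb

ΣF_x = 0: −T_AC·cos34° + T_BC·cos71° = 0 → T_BC = 2.54643·T_AC.
ΣF_y = 0: T_AC·sin34° + T_BC·sin71° = 1110.
Substitute: T_AC·(0.559193 + 2.54643·0.945519) = 1110 → T_AC = 374.129 ≈ 374.1 lb.
Then T_BC = 2.54643 × 374.129 = 952.7 lb.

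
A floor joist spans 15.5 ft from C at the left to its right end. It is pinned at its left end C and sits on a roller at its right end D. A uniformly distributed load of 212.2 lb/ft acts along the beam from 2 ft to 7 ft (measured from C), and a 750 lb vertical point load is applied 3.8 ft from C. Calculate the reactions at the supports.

Resultant of the distributed load: 212.2 × 5 = 1061 lb at 4.5 ft from C.
ΣM about C: D_y·15.5 − (212.2·5)·4.5 − 750·3.8 = 0 → D_y = 7624.5/15.5 = 491.903 ≈ 491.9 lb.
ΣF_y = 0: C_y + 491.903 − 212.2·5 − 750 = 0 → C_y = 1319 lb.
ΣF_x = 0: no horizontal applied forces, so C_x = 0.

C_x = 0, C_y = 1319 lb, D_y = 491.9 lb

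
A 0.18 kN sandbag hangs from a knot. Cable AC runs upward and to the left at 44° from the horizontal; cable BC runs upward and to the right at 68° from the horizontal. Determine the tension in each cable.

T_AC = 0.07272 kN, T_BC = 0.1396 kN

ΣF_x = 0: −T_AC·cos44° + T_BC·cos68° = 0 → T_BC = 1.92025·T_AC.
ΣF_y = 0: T_AC·sin44° + T_BC·sin68° = 0.18.
Substitute: T_AC·(0.694658 + 1.92025·0.927184) = 0.18 → T_AC = 0.0727248 ≈ 0.07272 kN.
Then T_BC = 1.92025 × 0.0727248 = 0.1396 kN.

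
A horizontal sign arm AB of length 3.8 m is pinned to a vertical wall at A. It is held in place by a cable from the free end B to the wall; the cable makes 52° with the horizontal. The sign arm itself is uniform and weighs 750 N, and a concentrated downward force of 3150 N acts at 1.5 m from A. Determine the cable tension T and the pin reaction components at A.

T = 2054 N, A_x = 1264 N, A_y = 2282 N

ΣM about A: T·sin52°·3.8 − 750·1.9 − 3150·1.5 = 0 → T = 6150/(3.8·0.788011) = 2053.81 ≈ 2054 N.
ΣF_x = 0: A_x − T·cos52° = 0 → A_x = 2053.81 × 0.615661 = 1264 N.
ΣF_y = 0: A_y + T·sin52° − 750 − 3150 = 0 → A_y = 3900 − 2053.81 × 0.788011 = 2282 N.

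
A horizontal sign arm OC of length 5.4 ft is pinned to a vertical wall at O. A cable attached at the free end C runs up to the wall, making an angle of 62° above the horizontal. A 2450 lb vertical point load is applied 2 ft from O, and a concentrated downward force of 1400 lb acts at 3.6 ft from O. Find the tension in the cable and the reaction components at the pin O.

T = 2085 lb, O_x = 978.7 lb, O_y = 2009 lb

ΣM about O: T·sin62°·5.4 − 2450·2 − 1400·3.6 = 0 → T = 9940/(5.4·0.882948) = 2084.77 ≈ 2085 lb.
ΣF_x = 0: O_x − T·cos62° = 0 → O_x = 2084.77 × 0.469472 = 978.7 lb.
ΣF_y = 0: O_y + T·sin62° − 2450 − 1400 = 0 → O_y = 3850 − 2084.77 × 0.882948 = 2009 lb.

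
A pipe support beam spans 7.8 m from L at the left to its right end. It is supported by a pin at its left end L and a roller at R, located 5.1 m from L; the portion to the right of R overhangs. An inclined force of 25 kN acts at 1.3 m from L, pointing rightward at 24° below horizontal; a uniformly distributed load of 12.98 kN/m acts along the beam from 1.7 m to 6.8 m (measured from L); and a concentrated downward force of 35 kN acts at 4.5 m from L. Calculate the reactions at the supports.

L_x = -22.84 kN, L_y = 22.73 kN, R_y = 88.64 kN

Resultant of the distributed load: 12.98 × 5.1 = 66.198 kN at 4.25 m from L.
ΣM about L: R_y·5.1 − 25·sin24°·1.3 − (12.98·5.1)·4.25 − 35·4.5 = 0 → R_y = 452.06/5.1 = 88.6392 ≈ 88.64 kN.
ΣF_y = 0: L_y + 88.6392 − 25·sin24° − 12.98·5.1 − 35 = 0 → L_y = 22.73 kN.
ΣF_x = 0: L_x + 25·cos24° = 0 → L_x = -22.84 kN.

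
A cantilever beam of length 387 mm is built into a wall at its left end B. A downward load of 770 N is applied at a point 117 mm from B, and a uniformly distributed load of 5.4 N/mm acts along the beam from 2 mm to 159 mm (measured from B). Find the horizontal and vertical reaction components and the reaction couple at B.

Resultant of the distributed load: 5.4 × 157 = 847.8 N at 80.5 mm from B.
ΣF_x = 0: B_x = 0.
ΣF_y = 0: B_y − 770 − 5.4·157 = 0 → B_y = 1618 N.
ΣM about B: M_B − 770·117 − (5.4·157)·80.5 = 0 → M_B = 158300 N·mm.

B_x = 0, B_y = 1618 N, M_B = 158300 N·mm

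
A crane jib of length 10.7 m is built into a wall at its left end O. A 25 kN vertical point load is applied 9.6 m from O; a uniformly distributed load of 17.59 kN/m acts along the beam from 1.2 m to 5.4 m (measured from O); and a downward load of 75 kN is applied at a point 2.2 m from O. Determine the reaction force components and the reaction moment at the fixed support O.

O_x = 0, O_y = 173.9 kN, M_O = 648.8 kN·m

Resultant of the distributed load: 17.59 × 4.2 = 73.878 kN at 3.3 m from O.
ΣF_x = 0: O_x = 0.
ΣF_y = 0: O_y − 25 − 17.59·4.2 − 75 = 0 → O_y = 173.9 kN.
ΣM about O: M_O − 25·9.6 − (17.59·4.2)·3.3 − 75·2.2 = 0 → M_O = 648.8 kN·m.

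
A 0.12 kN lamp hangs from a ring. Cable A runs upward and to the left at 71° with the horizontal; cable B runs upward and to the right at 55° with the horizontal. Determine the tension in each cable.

ΣF_x = 0: −T_A·cos71° + T_B·cos55° = 0 → T_B = 0.567611·T_A.
ΣF_y = 0: T_A·sin71° + T_B·sin55° = 0.12.
Substitute: T_A·(0.945519 + 0.567611·0.819152) = 0.12 → T_A = 0.0850775 ≈ 0.08508 kN.
Then T_B = 0.567611 × 0.0850775 = 0.04829 kN.

T_A = 0.08508 kN, T_B = 0.04829 kN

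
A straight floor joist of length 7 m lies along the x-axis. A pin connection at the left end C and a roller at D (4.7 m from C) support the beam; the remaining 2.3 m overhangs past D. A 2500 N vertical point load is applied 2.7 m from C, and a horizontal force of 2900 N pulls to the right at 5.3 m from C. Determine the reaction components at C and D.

ΣM about C: D_y·4.7 − 2500·2.7 = 0 → D_y = 6750/4.7 = 1436.17 ≈ 1436 N.
ΣF_y = 0: C_y + 1436.17 − 2500 = 0 → C_y = 1064 N.
ΣF_x = 0: C_x + 2900 = 0 → C_x = -2900 N.

C_x = -2900 N, C_y = 1064 N, D_y = 1436 N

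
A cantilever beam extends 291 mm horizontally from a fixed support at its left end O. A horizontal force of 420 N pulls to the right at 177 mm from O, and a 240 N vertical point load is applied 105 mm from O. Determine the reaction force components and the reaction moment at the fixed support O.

O_x = -420.0 N, O_y = 240.0 N, M_O = 25200 N·mm

ΣF_x = 0: O_x + 420 = 0 → O_x = -420.0 N.
ΣF_y = 0: O_y − 240 = 0 → O_y = 240.0 N.
ΣM about O: M_O − 240·105 = 0 → M_O = 25200 N·mm.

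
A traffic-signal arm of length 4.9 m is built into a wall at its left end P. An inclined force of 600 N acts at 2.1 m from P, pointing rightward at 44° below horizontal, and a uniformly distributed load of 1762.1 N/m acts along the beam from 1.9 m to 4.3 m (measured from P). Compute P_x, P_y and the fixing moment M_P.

Resultant of the distributed load: 1762.1 × 2.4 = 4229.04 N at 3.1 m from P.
ΣF_x = 0: P_x + 600·cos44° = 0 → P_x = -431.6 N.
ΣF_y = 0: P_y − 600·sin44° − 1762.1·2.4 = 0 → P_y = 4646 N.
ΣM about P: M_P − 600·sin44°·2.1 − (1762.1·2.4)·3.1 = 0 → M_P = 13990 N·m.

P_x = -431.6 N, P_y = 4646 N, M_P = 13990 N·m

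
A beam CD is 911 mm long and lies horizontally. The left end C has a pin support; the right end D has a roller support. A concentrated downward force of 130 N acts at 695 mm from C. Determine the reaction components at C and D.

C_x = 0, C_y = 30.82 N, D_y = 99.18 N

Moments about C: D_y·911 − 130·695 = 0 → D_y = 90350/911 = 99.1767 ≈ 99.18 N.
ΣF_y = 0: C_y + 99.1767 − 130 = 0 → C_y = 30.82 N.
ΣF_x = 0: no horizontal applied forces, so C_x = 0.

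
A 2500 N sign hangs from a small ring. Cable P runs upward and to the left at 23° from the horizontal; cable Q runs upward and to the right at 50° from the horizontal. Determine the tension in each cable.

ΣF_x = 0: −T_P·cos23° + T_Q·cos50° = 0 → T_Q = 1.43205·T_P.
ΣF_y = 0: T_P·sin23° + T_Q·sin50° = 2500.
Substitute: T_P·(0.390731 + 1.43205·0.766044) = 2500 → T_P = 1680.4 ≈ 1680 N.
Then T_Q = 1.43205 × 1680.4 = 2406 N.

T_P = 1680 N, T_Q = 2406 N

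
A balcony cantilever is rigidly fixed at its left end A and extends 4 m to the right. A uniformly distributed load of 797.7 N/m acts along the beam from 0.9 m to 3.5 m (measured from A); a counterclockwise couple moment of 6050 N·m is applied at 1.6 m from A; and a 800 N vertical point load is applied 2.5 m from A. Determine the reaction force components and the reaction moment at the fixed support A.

Resultant of the distributed load: 797.7 × 2.6 = 2074.02 N at 2.2 m from A.
ΣF_x = 0: A_x = 0.
ΣF_y = 0: A_y − 797.7·2.6 − 800 = 0 → A_y = 2874 N.
ΣM about A: M_A − (797.7·2.6)·2.2 + 6050 − 800·2.5 = 0 → M_A = 512.8 N·m.

A_x = 0, A_y = 2874 N, M_A = 512.8 N·m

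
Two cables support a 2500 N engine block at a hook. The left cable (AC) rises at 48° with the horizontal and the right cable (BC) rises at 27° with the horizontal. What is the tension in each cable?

T_AC = 2306 N, T_BC = 1732 N

ΣF_x = 0: −T_AC·cos48° + T_BC·cos27° = 0 → T_BC = 0.750983·T_AC.
ΣF_y = 0: T_AC·sin48° + T_BC·sin27° = 2500.
Substitute: T_AC·(0.743145 + 0.750983·0.45399) = 2500 → T_AC = 2306.09 ≈ 2306 N.
Then T_BC = 0.750983 × 2306.09 = 1732 N.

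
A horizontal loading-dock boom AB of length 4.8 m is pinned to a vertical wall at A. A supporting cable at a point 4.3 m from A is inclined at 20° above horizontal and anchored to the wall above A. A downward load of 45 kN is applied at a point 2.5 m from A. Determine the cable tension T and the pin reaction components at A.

T = 76.49 kN, A_x = 71.88 kN, A_y = 18.84 kN

ΣM about A: T·sin20°·4.3 − 45·2.5 = 0 → T = 112.5/(4.3·0.34202) = 76.4949 ≈ 76.49 kN.
ΣF_x = 0: A_x − T·cos20° = 0 → A_x = 76.4949 × 0.939693 = 71.88 kN.
ΣF_y = 0: A_y + T·sin20° − 45 = 0 → A_y = 45 − 76.4949 × 0.34202 = 18.84 kN.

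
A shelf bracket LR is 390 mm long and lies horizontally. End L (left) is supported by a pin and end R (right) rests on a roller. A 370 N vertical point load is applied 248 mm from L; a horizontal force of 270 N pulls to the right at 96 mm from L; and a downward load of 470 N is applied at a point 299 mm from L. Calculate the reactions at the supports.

L_x = -270.0 N, L_y = 244.4 N, R_y = 595.6 N

Taking moments about L: R_y·390 − 370·248 − 470·299 = 0 → R_y = 232290/390 = 595.615 ≈ 595.6 N.
ΣF_y = 0: L_y + 595.615 − 370 − 470 = 0 → L_y = 244.4 N.
ΣF_x = 0: L_x + 270 = 0 → L_x = -270.0 N.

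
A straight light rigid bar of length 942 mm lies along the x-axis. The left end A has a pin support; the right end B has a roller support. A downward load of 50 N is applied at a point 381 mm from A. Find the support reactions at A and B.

Taking moments about A: B_y·942 − 50·381 = 0 → B_y = 19050/942 = 20.2229 ≈ 20.22 N.
ΣF_y = 0: A_y + 20.2229 − 50 = 0 → A_y = 29.78 N.
ΣF_x = 0: no horizontal applied forces, so A_x = 0.

A_x = 0, A_y = 29.78 N, B_y = 20.22 N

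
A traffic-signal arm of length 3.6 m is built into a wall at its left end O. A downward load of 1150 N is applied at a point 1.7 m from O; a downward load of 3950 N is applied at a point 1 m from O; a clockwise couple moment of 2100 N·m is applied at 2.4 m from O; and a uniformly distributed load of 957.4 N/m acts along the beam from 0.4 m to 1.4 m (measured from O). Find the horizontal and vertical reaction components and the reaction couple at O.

O_x = 0, O_y = 6057 N, M_O = 8867 N·m

Resultant of the distributed load: 957.4 × 1 = 957.4 N at 0.9 m from O.
ΣF_x = 0: O_x = 0.
ΣF_y = 0: O_y − 1150 − 3950 − 957.4·1 = 0 → O_y = 6057 N.
ΣM about O: M_O − 1150·1.7 − 3950·1 − 2100 − (957.4·1)·0.9 = 0 → M_O = 8867 N·m.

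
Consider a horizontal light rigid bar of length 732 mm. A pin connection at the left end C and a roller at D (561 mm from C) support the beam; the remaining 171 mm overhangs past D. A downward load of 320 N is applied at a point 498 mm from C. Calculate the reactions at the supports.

Moments about C: D_y·561 − 320·498 = 0 → D_y = 159360/561 = 284.064 ≈ 284.1 N.
ΣF_y = 0: C_y + 284.064 − 320 = 0 → C_y = 35.94 N.
ΣF_x = 0: no horizontal applied forces, so C_x = 0.

C_x = 0, C_y = 35.94 N, D_y = 284.1 N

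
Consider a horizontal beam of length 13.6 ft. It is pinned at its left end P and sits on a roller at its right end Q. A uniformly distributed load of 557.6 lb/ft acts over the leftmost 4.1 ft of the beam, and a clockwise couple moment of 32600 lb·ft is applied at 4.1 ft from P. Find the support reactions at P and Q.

Resultant of the distributed load: 557.6 × 4.1 = 2286.16 lb at 2.05 ft from P.
Moments about P: Q_y·13.6 − (557.6·4.1)·2.05 − 32600 = 0 → Q_y = 37286.628/13.6 = 2741.66 ≈ 2742 lb.
ΣF_y = 0: P_y + 2741.66 − 557.6·4.1 = 0 → P_y = -455.5 lb.
ΣF_x = 0: no horizontal applied forces, so P_x = 0.

P_x = 0, P_y = -455.5 lb, Q_y = 2742 lb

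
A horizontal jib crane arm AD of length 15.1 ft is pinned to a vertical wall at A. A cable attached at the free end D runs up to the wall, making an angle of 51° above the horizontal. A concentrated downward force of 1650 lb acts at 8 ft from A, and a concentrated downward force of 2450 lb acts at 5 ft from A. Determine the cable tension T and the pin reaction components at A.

T = 2169 lb, A_x = 1365 lb, A_y = 2415 lb

ΣM about A: T·sin51°·15.1 − 1650·8 − 2450·5 = 0 → T = 25450/(15.1·0.777146) = 2168.74 ≈ 2169 lb.
ΣF_x = 0: A_x − T·cos51° = 0 → A_x = 2168.74 × 0.62932 = 1365 lb.
ΣF_y = 0: A_y + T·sin51° − 1650 − 2450 = 0 → A_y = 4100 − 2168.74 × 0.777146 = 2415 lb.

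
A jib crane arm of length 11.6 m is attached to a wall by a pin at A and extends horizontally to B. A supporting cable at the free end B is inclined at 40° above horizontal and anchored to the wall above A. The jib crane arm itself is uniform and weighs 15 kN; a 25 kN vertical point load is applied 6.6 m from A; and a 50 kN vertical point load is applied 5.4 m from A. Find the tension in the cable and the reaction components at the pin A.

ΣM about A: T·sin40°·11.6 − 15·5.8 − 25·6.6 − 50·5.4 = 0 → T = 522/(11.6·0.642788) = 70.0075 ≈ 70.01 kN.
ΣF_x = 0: A_x − T·cos40° = 0 → A_x = 70.0075 × 0.766044 = 53.63 kN.
ΣF_y = 0: A_y + T·sin40° − 15 − 25 − 50 = 0 → A_y = 90 − 70.0075 × 0.642788 = 45.00 kN.

T = 70.01 kN, A_x = 53.63 kN, A_y = 45.00 kN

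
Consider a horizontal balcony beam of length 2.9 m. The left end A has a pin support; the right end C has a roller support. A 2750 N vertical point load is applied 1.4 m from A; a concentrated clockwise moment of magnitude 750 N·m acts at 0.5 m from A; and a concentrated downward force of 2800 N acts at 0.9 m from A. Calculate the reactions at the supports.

Taking moments about A: C_y·2.9 − 2750·1.4 − 750 − 2800·0.9 = 0 → C_y = 7120/2.9 = 2455.17 ≈ 2455 N.
ΣF_y = 0: A_y + 2455.17 − 2750 − 2800 = 0 → A_y = 3095 N.
ΣF_x = 0: no horizontal applied forces, so A_x = 0.

A_x = 0, A_y = 3095 N, C_y = 2455 N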